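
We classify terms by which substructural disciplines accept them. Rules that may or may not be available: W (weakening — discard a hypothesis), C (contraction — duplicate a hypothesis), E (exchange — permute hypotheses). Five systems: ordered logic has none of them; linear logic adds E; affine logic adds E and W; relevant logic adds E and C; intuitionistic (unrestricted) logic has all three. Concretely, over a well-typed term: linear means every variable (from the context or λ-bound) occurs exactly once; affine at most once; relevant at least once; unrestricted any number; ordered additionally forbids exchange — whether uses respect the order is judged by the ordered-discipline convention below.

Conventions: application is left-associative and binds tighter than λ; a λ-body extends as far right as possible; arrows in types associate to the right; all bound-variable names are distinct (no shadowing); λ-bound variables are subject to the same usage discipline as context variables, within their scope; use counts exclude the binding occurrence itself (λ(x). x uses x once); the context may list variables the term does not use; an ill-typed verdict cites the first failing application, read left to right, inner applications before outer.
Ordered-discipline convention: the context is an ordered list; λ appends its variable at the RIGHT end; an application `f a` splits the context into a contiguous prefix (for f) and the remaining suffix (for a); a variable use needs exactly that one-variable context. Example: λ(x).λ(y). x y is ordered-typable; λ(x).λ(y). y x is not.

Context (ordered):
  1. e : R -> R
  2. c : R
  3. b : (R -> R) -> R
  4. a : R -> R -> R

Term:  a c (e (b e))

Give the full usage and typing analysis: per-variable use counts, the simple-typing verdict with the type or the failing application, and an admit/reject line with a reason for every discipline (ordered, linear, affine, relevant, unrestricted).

counts: e=2; c=1; b=1; a=1
left-to-right use order: a, c, e, b, e
typing: well-typed at R
ordered: ✗, uses contraction: e ×2
linear: ✗, uses contraction: e ×2
affine: ✗, uses contraction: e ×2
relevant: ✓, none of e, c, b, a goes unused
unrestricted: ✓, type-checks (R) and nothing is barred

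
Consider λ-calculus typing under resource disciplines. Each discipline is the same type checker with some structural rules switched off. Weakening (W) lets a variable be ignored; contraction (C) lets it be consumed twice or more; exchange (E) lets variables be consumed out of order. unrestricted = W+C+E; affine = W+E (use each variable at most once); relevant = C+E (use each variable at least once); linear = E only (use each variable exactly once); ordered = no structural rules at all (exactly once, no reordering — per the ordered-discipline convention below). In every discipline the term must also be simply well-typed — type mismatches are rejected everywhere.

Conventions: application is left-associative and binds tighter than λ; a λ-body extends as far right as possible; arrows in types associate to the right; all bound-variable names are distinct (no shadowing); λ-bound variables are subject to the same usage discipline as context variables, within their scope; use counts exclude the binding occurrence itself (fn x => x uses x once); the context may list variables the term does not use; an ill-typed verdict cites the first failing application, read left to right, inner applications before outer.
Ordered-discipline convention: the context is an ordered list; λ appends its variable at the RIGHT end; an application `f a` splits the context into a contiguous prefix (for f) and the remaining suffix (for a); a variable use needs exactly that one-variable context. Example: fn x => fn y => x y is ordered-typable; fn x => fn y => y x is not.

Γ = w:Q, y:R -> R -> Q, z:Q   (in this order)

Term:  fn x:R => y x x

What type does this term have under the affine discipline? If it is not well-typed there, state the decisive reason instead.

not well-typed under affine — needs contraction — x ×2
use counts: w: 0×; y: 1×; z: 0×; x [bound]: 2×
left-to-right use order: y, x, x
typing: the term checks, with type R -> Q
summary: ordered ✗ · linear ✗ · affine ✗ · relevant ✗ · unrestricted ✓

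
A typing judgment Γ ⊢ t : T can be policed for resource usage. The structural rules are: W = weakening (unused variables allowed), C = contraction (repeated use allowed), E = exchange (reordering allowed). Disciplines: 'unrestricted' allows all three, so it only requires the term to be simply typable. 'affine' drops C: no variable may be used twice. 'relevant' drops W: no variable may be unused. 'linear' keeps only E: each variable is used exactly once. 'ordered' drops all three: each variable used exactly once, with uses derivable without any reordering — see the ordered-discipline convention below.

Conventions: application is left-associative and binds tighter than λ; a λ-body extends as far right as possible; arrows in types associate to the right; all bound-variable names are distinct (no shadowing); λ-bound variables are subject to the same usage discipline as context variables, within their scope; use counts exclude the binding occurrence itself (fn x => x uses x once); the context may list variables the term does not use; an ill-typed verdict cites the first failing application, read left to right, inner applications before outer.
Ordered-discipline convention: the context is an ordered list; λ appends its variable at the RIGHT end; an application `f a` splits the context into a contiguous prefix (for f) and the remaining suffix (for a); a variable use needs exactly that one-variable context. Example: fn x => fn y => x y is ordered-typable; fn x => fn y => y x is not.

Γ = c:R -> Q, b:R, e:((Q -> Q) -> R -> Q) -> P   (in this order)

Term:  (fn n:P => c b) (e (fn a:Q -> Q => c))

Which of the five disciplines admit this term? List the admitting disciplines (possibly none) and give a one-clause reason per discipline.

accepted by: unrestricted
variable uses: c: 2; b: 1; e: 1; n [bound]: 0; a [bound]: 0
left-to-right use order: c, b, e, c
typing: well-typed — term : Q
ordered ✗ (uses contraction: c ×2; n, a never used (weakening))
linear ✗ (uses contraction: c ×2; n, a never used (weakening))
affine ✗ (uses contraction: c ×2)
relevant ✗ (n, a never used (weakening))
unrestricted ✓ (type-checks (Q) and nothing is barred)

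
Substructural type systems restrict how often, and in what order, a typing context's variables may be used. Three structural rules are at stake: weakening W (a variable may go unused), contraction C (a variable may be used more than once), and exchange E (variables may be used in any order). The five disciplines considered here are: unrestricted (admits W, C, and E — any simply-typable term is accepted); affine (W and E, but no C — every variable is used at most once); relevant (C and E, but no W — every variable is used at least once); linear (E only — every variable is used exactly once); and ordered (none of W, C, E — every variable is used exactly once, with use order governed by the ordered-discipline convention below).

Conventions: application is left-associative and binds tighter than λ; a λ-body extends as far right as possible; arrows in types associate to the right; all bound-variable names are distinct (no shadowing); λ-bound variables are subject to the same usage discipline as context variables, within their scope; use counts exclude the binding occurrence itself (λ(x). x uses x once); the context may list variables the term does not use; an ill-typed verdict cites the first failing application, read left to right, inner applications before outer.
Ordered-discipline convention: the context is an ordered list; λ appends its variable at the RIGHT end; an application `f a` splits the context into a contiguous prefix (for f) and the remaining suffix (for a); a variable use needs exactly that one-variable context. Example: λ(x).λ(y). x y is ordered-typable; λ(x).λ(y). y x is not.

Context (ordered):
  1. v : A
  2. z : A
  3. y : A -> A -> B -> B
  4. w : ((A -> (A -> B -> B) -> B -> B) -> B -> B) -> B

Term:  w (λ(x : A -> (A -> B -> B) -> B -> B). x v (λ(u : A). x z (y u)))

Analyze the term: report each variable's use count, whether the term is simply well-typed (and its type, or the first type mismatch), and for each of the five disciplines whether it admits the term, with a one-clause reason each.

variable uses: v: 1×, z: 1×, y: 1×, w: 1×, x (bound): 2×, u (bound): 1×
left-to-right use order: w, x, v, x, z, y, u
typing: the term checks, with type B
ordered ✗ (x ×2 used more than once (contraction))
linear ✗ (x ×2 used more than once (contraction))
affine ✗ (x ×2 used more than once (contraction))
relevant ✓ (v, z, y, w, x, u: all used, weakening unneeded)
unrestricted ✓ (type-checks (B) and nothing is barred)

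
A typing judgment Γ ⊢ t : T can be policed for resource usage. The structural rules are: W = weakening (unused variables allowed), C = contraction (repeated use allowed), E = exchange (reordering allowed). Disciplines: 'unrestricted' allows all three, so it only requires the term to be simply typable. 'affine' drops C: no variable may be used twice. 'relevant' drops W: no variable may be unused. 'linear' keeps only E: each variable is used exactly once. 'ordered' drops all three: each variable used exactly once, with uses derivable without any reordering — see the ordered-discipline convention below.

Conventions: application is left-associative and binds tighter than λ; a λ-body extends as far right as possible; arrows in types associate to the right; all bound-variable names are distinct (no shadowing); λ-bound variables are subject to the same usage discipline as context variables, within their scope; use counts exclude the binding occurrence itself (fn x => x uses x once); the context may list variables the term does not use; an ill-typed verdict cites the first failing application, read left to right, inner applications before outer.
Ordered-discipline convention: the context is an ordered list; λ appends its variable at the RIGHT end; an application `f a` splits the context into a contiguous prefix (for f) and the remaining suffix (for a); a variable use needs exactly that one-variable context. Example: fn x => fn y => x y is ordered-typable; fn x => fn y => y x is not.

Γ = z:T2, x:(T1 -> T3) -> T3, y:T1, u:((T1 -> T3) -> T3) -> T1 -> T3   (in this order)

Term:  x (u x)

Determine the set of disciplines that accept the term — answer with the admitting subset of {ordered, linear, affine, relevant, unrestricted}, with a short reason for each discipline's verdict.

admitting disciplines: unrestricted
counts: z=0; x=2; y=0; u=1
left-to-right use order: x, u, x
typing: the term checks, with type T3
ordered: ✗, x ×2 used more than once (contraction); needs weakening: z, y unused
linear: ✗, x ×2 used more than once (contraction); needs weakening: z, y unused
affine: ✗, x ×2 used more than once (contraction)
relevant: ✗, needs weakening: z, y unused
unrestricted: ✓, well-typed at T3; no restrictions here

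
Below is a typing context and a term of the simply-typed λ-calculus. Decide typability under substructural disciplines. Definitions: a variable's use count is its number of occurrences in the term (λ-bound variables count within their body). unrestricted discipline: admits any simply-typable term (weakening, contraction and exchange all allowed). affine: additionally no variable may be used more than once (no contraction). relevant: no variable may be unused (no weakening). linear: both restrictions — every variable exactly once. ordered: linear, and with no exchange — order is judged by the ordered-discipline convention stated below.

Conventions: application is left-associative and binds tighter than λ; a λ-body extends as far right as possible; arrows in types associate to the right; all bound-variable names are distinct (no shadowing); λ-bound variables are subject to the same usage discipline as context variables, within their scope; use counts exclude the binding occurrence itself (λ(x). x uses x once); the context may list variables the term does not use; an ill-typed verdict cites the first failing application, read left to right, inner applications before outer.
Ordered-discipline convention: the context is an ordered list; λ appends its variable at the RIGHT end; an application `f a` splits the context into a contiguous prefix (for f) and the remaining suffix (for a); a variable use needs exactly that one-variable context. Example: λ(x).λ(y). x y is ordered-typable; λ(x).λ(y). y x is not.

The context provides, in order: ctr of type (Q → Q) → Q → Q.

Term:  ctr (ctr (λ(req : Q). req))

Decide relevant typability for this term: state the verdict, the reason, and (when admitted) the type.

yes — none of ctr, req goes unused; term : Q → Q
usage: ctr ×2, req (bound) ×1
left-to-right use order: ctr, ctr, req
typing: well-typed at Q → Q
per-discipline verdicts: ordered ✗ · linear ✗ · affine ✗ · relevant ✓ · unrestricted ✓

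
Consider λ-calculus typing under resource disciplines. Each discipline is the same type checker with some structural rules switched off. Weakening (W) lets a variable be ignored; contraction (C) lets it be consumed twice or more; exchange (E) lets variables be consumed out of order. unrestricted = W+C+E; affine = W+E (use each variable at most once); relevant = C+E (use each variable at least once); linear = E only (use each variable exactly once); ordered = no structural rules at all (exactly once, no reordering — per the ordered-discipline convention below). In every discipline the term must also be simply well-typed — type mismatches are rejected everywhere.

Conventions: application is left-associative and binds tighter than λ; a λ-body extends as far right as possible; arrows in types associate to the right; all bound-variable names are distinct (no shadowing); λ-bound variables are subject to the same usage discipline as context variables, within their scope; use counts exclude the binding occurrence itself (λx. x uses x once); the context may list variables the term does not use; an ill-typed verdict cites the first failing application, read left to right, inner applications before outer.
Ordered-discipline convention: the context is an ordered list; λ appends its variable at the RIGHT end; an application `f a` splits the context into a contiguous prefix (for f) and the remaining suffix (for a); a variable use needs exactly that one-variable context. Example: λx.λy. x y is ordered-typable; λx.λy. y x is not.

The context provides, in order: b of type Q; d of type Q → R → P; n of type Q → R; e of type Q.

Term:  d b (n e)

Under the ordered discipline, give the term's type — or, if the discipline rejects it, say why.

not well-typed under ordered — no contiguous prefix/suffix split fits d, b, n, e
counts: b ×1; d ×1; n ×1; e ×1
left-to-right use order: d, b, n, e
typing: well-typed at P
all disciplines: ordered ✗ | linear ✓ | affine ✓ | relevant ✓ | unrestricted ✓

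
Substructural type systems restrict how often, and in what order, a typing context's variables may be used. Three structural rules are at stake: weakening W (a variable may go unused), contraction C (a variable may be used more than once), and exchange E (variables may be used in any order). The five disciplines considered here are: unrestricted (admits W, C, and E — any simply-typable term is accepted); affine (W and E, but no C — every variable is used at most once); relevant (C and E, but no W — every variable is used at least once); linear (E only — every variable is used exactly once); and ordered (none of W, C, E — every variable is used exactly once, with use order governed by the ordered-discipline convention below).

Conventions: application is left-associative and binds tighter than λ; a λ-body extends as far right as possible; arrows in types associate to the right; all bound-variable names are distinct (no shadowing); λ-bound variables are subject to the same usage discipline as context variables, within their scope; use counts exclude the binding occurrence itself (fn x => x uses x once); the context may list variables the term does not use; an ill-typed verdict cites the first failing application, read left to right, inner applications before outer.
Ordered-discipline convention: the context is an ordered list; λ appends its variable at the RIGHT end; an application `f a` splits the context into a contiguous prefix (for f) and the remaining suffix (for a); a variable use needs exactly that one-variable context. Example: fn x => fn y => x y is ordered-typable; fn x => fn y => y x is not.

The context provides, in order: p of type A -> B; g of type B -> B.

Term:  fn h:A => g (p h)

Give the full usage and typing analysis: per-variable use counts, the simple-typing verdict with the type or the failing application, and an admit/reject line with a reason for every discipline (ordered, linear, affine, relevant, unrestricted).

usage: p: 1×, g: 1×, h (bound): 1×
uses in reading order: g, p, h
typing: ✓ — A -> B
ordered: ✗ — no ordered split (uses run g, p, h)
linear: ✓ — p, g, h: one use apiece
affine: ✓ — p, g, h: no repeats, contraction unneeded
relevant: ✓ — none of p, g, h goes unused
unrestricted: ✓ — well-typed at A -> B; no restrictions here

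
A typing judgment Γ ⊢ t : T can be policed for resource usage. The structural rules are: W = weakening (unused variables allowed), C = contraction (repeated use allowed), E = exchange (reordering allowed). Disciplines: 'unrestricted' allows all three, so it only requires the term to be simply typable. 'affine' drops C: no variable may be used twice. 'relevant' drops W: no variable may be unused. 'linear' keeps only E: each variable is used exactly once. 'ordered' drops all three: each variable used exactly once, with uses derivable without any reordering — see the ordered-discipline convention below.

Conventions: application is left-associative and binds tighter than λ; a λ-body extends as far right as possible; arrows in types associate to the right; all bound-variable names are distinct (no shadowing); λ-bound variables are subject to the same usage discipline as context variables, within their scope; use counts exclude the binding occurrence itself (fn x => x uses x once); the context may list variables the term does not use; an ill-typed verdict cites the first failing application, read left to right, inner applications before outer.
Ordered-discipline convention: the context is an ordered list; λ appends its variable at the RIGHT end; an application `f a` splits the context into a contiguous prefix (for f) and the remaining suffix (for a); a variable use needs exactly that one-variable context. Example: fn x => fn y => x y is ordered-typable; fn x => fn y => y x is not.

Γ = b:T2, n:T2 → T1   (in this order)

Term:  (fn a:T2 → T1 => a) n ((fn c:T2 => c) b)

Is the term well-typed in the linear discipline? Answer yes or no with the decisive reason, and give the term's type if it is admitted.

yes — single use per variable (b, n, a, c); term : T1
usage: b: 1, n: 1, a (λ-bound): 1, c (λ-bound): 1
order of uses: a, n, c, b
typing: the term checks, with type T1
summary: ordered ✗, linear ✓, affine ✓, relevant ✓, unrestricted ✓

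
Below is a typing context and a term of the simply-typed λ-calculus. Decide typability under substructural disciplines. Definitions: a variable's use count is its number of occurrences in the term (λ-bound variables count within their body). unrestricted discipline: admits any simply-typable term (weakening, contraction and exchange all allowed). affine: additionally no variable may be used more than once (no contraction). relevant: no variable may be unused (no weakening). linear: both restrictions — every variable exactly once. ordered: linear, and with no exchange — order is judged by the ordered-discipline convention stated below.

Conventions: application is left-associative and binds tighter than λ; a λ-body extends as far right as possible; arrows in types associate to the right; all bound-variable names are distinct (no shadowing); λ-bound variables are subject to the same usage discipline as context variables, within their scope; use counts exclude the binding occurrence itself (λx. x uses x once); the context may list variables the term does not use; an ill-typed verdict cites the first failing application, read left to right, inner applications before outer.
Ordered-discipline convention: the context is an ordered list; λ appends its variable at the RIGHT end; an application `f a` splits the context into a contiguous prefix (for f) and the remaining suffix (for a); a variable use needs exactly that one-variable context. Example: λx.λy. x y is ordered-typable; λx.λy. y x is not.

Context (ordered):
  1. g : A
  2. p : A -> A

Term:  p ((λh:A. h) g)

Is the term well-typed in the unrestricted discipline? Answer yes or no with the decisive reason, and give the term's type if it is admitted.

yes — simply typable at A; W, C, E all held; term : A
counts: g ×1, p ×1, h [bound] ×1
uses in reading order: p, h, g
typing: ✓ — A
across the five disciplines: ordered ✗ | linear ✓ | affine ✓ | relevant ✓ | unrestricted ✓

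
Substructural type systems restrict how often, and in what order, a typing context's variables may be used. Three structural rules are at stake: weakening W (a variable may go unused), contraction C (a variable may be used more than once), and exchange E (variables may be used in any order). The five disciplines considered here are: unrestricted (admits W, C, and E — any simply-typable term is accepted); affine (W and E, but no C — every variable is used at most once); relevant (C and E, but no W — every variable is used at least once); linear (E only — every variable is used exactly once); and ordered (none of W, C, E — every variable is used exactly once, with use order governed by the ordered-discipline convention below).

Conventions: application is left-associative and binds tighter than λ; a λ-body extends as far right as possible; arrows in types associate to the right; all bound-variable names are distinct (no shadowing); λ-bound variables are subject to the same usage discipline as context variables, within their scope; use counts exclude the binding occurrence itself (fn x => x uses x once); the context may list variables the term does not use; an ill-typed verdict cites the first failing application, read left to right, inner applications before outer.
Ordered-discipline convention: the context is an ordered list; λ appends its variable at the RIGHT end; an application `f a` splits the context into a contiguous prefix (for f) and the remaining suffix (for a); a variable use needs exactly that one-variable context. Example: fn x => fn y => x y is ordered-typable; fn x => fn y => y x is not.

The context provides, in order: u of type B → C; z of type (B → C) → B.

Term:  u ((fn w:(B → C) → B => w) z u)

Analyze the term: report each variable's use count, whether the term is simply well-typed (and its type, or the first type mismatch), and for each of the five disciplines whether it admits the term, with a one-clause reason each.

usage: u: 2, z: 1, w [bound]: 1
left-to-right use order: u, w, z, u
typing: well-typed at C
ordered: ✗, needs contraction — u ×2
linear: ✗, needs contraction — u ×2
affine: ✗, needs contraction — u ×2
relevant: ✓, u, z, w: all used, weakening unneeded
unrestricted: ✓, simply typable at C; W, C, E all held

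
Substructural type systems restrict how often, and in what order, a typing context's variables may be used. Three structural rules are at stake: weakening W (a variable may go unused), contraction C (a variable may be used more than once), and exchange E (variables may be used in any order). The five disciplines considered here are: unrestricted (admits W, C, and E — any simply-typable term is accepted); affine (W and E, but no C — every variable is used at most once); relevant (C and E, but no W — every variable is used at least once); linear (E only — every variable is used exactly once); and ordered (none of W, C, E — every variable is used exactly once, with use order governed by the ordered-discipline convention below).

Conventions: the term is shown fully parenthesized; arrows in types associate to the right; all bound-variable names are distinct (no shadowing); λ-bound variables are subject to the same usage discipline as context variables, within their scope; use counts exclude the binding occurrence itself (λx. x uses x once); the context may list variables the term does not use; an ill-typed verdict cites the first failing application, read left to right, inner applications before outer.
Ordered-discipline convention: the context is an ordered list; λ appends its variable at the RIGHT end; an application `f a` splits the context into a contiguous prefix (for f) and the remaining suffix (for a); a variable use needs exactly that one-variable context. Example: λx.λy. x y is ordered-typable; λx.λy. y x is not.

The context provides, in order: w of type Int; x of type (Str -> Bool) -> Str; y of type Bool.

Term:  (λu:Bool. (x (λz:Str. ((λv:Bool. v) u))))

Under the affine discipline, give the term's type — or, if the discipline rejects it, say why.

term : Bool -> Str
counts: w=0; x=1; y=0; u (bound)=1; z (bound)=0; v (bound)=1
order of uses: x, v, u
typing: the term checks, with type Bool -> Str
per-discipline verdicts: ordered ✗; linear ✗; affine ✓; relevant ✗; unrestricted ✓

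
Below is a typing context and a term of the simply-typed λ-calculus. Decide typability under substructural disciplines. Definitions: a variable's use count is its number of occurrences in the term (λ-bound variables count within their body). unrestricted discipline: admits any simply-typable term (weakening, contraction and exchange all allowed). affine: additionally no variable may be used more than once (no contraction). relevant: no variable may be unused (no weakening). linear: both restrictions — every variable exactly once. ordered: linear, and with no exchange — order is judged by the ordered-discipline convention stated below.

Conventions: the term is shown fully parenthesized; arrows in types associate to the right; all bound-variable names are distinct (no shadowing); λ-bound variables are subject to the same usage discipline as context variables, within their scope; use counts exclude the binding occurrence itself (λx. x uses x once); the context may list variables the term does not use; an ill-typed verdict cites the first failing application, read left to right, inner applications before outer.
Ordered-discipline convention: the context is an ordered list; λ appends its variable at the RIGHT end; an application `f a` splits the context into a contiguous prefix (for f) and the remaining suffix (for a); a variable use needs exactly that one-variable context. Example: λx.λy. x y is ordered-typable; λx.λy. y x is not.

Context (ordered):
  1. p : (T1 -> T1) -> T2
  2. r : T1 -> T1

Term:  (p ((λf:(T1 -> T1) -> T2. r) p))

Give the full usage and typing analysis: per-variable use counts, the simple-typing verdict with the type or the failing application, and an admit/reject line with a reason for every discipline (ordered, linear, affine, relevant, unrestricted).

counts: p=2, r=1, f (bound)=0
left-to-right use order: p, r, p
typing: ✓ — T2
ordered ✗ (p ×2 used more than once (contraction); needs weakening: f unused)
linear ✗ (p ×2 used more than once (contraction); needs weakening: f unused)
affine ✗ (p ×2 used more than once (contraction))
relevant ✗ (needs weakening: f unused)
unrestricted ✓ (type-checks (T2) and nothing is barred)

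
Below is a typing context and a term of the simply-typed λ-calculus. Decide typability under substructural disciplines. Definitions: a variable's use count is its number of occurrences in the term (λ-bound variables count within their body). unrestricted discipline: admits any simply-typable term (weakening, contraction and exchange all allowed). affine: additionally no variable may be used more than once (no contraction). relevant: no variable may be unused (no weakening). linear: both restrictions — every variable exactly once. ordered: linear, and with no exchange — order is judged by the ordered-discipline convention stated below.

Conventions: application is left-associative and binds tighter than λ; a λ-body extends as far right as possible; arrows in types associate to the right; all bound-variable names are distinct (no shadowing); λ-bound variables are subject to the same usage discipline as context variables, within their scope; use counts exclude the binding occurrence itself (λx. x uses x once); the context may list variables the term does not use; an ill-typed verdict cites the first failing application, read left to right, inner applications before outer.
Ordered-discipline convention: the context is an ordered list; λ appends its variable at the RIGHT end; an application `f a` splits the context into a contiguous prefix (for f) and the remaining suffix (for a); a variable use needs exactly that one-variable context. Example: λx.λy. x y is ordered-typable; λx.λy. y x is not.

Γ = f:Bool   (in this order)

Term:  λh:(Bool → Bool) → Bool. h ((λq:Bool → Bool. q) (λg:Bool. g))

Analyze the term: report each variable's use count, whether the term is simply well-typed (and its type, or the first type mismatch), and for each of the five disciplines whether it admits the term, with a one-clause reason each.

usage: f ×0; h (λ-bound) ×1; q (λ-bound) ×1; g (λ-bound) ×1
order of uses: h, q, g
typing: well-typed — term : ((Bool → Bool) → Bool) → Bool
ordered ✗ (unused: f — weakening required)
linear ✗ (unused: f — weakening required)
affine ✓ (none of f, h, q, g used more than once)
relevant ✗ (unused: f — weakening required)
unrestricted ✓ (simply typable at ((Bool → Bool) → Bool) → Bool; W, C, E all held)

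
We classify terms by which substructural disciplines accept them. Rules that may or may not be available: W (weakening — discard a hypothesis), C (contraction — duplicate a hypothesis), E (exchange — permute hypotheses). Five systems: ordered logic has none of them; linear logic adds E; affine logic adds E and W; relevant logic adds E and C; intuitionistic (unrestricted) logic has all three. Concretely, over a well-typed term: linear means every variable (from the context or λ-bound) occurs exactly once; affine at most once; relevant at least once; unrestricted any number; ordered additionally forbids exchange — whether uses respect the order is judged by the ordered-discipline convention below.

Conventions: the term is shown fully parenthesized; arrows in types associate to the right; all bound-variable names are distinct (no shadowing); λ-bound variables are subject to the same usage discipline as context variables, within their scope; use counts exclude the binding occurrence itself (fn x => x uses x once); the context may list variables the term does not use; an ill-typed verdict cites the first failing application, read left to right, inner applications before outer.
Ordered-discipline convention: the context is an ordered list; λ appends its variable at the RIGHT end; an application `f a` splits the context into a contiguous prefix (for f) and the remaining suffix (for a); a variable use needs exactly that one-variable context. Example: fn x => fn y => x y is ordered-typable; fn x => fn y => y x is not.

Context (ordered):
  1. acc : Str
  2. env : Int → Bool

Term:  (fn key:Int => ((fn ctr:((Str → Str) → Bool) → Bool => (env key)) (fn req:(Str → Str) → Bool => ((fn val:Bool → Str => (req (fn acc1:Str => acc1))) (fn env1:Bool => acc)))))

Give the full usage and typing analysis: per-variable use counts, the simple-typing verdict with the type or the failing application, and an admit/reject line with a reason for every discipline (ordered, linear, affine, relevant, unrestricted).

counts: acc: 1; env: 1; key (bound): 1; ctr (bound): 0; req (bound): 1; val (bound): 0; acc1 (bound): 1; env1 (bound): 0
order of uses: env, key, req, acc1, acc
typing: well-typed at Int → Bool
ordered: ✗, unused: ctr, val, env1 — weakening required
linear: ✗, unused: ctr, val, env1 — weakening required
affine: ✓, no duplicate uses among acc, env, key, ctr, req, val, acc1, env1
relevant: ✗, unused: ctr, val, env1 — weakening required
unrestricted: ✓, type-checks (Int → Bool) and nothing is barred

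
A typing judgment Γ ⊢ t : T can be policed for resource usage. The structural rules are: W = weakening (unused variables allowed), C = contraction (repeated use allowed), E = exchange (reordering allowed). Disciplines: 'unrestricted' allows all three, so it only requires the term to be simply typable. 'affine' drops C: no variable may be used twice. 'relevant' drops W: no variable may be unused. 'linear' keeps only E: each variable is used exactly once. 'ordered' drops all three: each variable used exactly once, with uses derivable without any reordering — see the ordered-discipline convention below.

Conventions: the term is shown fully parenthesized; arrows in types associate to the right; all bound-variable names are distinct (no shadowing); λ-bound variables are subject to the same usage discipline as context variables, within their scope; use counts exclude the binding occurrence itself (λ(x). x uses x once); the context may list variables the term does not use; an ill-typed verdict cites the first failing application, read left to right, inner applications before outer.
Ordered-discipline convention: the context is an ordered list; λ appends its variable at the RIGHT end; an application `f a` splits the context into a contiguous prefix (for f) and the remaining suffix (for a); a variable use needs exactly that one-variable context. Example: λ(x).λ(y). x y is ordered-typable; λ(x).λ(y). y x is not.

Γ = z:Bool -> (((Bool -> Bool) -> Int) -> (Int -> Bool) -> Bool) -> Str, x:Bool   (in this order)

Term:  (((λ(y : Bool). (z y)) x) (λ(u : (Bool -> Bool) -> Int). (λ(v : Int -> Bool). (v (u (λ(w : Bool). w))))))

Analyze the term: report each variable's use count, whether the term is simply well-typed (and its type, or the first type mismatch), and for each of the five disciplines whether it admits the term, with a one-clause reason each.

variable uses: z: 1; x: 1; y [bound]: 1; u [bound]: 1; v [bound]: 1; w [bound]: 1
order of uses: z, y, x, v, u, w
typing: ✓ — Str
ordered: ✗ — no contiguous prefix/suffix split fits z, y, x, v, u, w
linear: ✓ — each of z, x, y, u, v, w used exactly once
affine: ✓ — no duplicate uses among z, x, y, u, v, w
relevant: ✓ — z, x, y, u, v, w: all used, weakening unneeded
unrestricted: ✓ — well-typed at Str; no restrictions here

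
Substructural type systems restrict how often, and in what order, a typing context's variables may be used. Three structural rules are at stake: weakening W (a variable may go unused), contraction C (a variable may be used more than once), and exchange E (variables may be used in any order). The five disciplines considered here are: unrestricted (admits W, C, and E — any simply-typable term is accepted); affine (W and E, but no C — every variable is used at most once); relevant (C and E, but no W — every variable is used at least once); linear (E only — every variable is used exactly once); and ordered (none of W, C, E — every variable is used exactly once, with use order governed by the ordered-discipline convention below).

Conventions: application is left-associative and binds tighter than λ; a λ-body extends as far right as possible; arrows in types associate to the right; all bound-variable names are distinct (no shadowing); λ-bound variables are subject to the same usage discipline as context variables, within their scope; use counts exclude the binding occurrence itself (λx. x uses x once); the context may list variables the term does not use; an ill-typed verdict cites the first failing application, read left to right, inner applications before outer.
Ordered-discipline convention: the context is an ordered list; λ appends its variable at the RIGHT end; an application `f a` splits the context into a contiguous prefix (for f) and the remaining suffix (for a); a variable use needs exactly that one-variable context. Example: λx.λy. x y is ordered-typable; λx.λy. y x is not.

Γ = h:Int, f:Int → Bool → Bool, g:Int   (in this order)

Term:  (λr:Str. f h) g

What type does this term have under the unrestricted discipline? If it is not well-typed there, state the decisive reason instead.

not well-typed under unrestricted — the type mismatch rejects it
use counts: h: 1×, f: 1×, g: 1×, r [bound]: 0×
uses in reading order: f, h, g
typing: ill-typed: an application expects Str but receives Int
per-discipline verdicts: ordered ✗ | linear ✗ | affine ✗ | relevant ✗ | unrestricted ✗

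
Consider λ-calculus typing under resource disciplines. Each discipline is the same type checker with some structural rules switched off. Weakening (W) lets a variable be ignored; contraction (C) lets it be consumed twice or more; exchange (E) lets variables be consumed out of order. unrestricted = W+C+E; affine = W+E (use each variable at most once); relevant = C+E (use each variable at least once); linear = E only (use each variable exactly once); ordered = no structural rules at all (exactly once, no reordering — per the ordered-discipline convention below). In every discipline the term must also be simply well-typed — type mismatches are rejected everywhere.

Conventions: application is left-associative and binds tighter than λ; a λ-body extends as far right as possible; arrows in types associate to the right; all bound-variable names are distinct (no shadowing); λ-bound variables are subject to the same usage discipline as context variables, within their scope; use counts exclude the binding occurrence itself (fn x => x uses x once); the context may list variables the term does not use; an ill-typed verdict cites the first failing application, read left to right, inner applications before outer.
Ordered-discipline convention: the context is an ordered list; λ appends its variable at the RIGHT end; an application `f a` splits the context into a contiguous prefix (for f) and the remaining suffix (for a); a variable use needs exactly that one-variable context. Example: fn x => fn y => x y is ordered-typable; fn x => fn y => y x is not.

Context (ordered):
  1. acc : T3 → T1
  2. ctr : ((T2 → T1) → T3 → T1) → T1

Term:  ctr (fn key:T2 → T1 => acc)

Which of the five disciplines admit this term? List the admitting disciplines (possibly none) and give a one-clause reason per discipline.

admitting disciplines: affine, unrestricted
counts: acc ×1; ctr ×1; key [bound] ×0
uses in reading order: ctr, acc
typing: well-typed — term : T1
ordered ✗ (key never used (weakening))
linear ✗ (key never used (weakening))
affine ✓ (at most one use each (acc, ctr, key))
relevant ✗ (key never used (weakening))
unrestricted ✓ (simply typable at T1; W, C, E all held)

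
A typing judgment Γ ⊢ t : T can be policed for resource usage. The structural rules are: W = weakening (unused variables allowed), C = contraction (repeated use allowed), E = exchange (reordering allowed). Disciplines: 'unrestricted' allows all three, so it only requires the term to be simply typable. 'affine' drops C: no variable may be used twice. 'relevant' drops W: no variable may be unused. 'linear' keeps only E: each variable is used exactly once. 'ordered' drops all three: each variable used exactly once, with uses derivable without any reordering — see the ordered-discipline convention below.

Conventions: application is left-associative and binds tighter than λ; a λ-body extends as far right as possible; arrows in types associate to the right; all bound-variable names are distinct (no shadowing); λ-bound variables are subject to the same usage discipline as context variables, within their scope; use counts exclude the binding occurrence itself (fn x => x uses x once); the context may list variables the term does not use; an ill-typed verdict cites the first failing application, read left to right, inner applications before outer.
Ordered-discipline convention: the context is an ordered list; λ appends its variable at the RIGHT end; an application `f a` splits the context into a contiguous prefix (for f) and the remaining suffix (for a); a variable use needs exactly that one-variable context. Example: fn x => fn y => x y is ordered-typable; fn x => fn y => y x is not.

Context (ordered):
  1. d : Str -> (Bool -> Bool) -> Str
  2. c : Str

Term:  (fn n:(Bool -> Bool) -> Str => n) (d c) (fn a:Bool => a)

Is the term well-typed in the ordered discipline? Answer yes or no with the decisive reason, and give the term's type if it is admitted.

yes — d, c, n, a once each; derivable with no W/C/E; term : Str
counts: d ×1, c ×1, n [bound] ×1, a [bound] ×1
order of uses: n, d, c, a
typing: well-typed at Str
per-discipline verdicts: ordered ✓ · linear ✓ · affine ✓ · relevant ✓ · unrestricted ✓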